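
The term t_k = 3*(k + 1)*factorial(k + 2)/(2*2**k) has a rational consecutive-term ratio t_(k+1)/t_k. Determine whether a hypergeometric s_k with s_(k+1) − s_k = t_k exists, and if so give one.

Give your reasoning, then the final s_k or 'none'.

s_k = 3*factorial(k + 2)/2**k

Step 1: r(k) = (k + 2)*(k + 3)/(2*(k + 1)).
Factor: A=k/2 + 3/2; B=1; C=k + 1.
Key eq: (k/2 + 3/2)·f(k+1) = (1)·f(k) + (k + 1).
deg f ≤ 0 (via 1,0,1).
Solve for f: f(k) = 2 (degree 0 ≤ 0).
Then R = B(k−1)f/C = 2/(k + 1), so s_k = R(k)·t_k = 3*factorial(k + 2)/2**k.
Verify: 3*(k + 1)*factorial(k + 2)/(2*2**k) matches t_k.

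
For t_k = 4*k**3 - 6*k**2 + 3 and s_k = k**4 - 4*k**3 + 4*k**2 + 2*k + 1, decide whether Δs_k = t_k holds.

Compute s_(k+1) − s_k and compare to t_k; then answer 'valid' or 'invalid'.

s_(k+1) = k**4 - 2*k**2 + 2*k + 4
s_(k+1) − s_k = 4*k**3 - 6*k**2 + 3
(s_(k+1) − s_k) − t_k = 0

valid (s_(k+1) − s_k reduces to t_k)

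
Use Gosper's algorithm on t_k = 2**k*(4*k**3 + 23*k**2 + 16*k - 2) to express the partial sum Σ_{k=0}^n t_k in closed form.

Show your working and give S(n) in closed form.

S(n) = 2**(n + 1)*(4*n**3 + 11*n**2 + 6*n - 1)

r(k) = 2*(4*k**3 + 35*k**2 + 74*k + 41)/(4*k**3 + 23*k**2 + 16*k - 2) after simplifying.
Normal form (A,B,C) = (2, 1, k**3 + 23*k**2/4 + 4*k - 1/2).
Set up (2)·f(k+1) − (1)·f(k) − (k**3 + 23*k**2/4 + 4*k - 1/2) = 0.
d = 3 from the (0,0,3) case.
Solve for f: f(k) = k*(4*k**2 - k - 4)/4 (degree 3 ≤ 3).
Then R = B(k−1)f/C = k*(4*k**2 - k - 4)/(4*k**3 + 23*k**2 + 16*k - 2), so s_k = R(k)·t_k = 2**k*k*(4*k**2 - k - 4).
s_(k+1) − s_k = 2**k*(4*k**3 + 23*k**2 + 16*k - 2) = t_k.
s_(n+1) = 2**(n + 1)*(4*n**3 + 11*n**2 + 6*n - 1) and s_(0) = 0, so S(n) = 2**(n + 1)*(4*n**3 + 11*n**2 + 6*n - 1).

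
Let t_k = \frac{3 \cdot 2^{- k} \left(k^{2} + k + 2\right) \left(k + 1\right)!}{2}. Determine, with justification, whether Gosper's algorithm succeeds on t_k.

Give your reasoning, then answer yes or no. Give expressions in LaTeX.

Ratio r(k) = (k + 2)*(k + (k + 1)**2 + 3)/(2*(k**2 + k + 2)).
A = k/2 + 1, B = 1, C = k**2 + k + 2.
Key eq: (k/2 + 1)·f(k+1) = (1)·f(k) + (k**2 + k + 2).
Bound: deg f ≤ 1.
Solve for f: f(k) = 2*k (degree 1 ≤ 1).
Certificate R = B(k−1)f/C = 2*k/(k**2 + k + 2) gives s_k = 3*k*factorial(k + 1)/2**k.
Δs = 3*(k**2 + k + 2)*factorial(k + 1)/(2*2**k), as required.

Yes. s_k = 3 \cdot 2^{- k} k \left(k + 1\right)!.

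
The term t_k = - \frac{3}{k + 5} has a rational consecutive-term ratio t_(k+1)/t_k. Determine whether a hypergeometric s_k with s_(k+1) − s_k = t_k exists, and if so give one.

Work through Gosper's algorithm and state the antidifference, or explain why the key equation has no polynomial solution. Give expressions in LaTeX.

not Gosper-summable; s_k does not exist

Step 1: r(k) = (k + 5)/(k + 6).
Gosper form: A/B · C(k+1)/C(k) with A=k + 5, B=k + 6, C=1.
Set up (k + 5)·f(k+1) − (k + 5)·f(k) − (1) = 0.
From deg A=1, deg B=1, deg C=0: d=0.
Generic f = c0 gives residual -1; -1 = 0 cannot hold, so t_k is not Gosper-summable.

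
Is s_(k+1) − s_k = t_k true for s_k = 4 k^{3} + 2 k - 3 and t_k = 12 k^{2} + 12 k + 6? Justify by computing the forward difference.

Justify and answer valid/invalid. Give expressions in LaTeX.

s_(k+1) = 2*k + 4*(k + 1)**3 - 1
s_(k+1) − s_k = 12*k**2 + 12*k + 6
(s_(k+1) − s_k) − t_k = 0

Valid — Δs_k = t_k.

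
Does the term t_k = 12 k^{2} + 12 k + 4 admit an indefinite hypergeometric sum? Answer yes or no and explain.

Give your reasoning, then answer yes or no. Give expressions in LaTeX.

Yes. s_k = 4 k^{3}.

r(k) = (3*k**2 + 9*k + 7)/(3*k**2 + 3*k + 1) after simplifying.
Factor: A=1; B=1; C=k**2 + k + 1/3.
f must satisfy (1)·f(k+1) − (1)·f(k) = k**2 + k + 1/3.
Bound: deg f ≤ 3.
Solve for f: f(k) = k**3/3 (degree 3 ≤ 3).
Certificate R = B(k−1)f/C = k**3/(3*k**2 + 3*k + 1) gives s_k = 4*k**3.
s_(k+1) − s_k = -4*k**3 + 4*(k + 1)**3 = t_k.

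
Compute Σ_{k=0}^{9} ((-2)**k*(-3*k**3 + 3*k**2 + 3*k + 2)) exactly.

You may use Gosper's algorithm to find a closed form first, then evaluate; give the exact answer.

Σ = 727040

t_(k+1)/t_k = 2*(-3*k**3 - 6*k**2 + 5)/(3*k**3 - 3*k**2 - 3*k - 2).
Factor: A=-2; B=1; C=k**3 - k**2 - k - 2/3.
Need (-2)·f(k+1) − (1)·f(k) = k**3 - k**2 - k - 2/3.
Degrees (0,0,3) ⇒ d ≤ 3.
Match coefficients ⇒ f(k) = -k*(k**2 - 3*k + 1)/3.
Get s_k = R·t_k = (-2)**k*k*(k**2 - 3*k + 1) with R(k) = B(k−1)f(k)/C(k) = -k*(k**2 - 3*k + 1)/(3*k**3 - 3*k**2 - 3*k - 2).
Verify: (-2)**k*(-3*k**3 + 3*k**2 + 3*k + 2) matches t_k.
Telescoping: Σ = s_(10) − s_(0) = 727040 − (0) = 727040.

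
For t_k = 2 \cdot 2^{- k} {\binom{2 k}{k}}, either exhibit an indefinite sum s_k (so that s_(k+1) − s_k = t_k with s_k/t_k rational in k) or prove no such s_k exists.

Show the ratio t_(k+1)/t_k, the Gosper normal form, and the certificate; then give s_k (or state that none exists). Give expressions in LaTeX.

not Gosper-summable; s_k does not exist

Step 1: r(k) = (2*k + 1)/(k + 1).
Normal form (A,B,C) = (2*k + 1, k + 1, 1).
f must satisfy (2*k + 1)·f(k+1) − (k)·f(k) = 1.
deg f ≤ -1 (via 1,1,0).
d = -1 < 0 ⇒ no nonzero polynomial f; not summable.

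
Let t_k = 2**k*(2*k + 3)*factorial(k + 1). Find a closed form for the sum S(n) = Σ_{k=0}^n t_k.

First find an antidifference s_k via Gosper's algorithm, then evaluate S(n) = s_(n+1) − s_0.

S(n) = 2*2**n*factorial(n + 2) - 1

r(k) = 2*(k + 2)*(2*k + 5)/(2*k + 3) after simplifying.
Take A(k)=2*k + 4, B(k)=1, C(k)=k + 3/2.
Need (2*k + 4)·f(k+1) − (1)·f(k) = k + 3/2.
Degrees (1,0,1) ⇒ d ≤ 0.
Solving with deg f ≤ 0: f(k) = 1/2.
Then R = B(k−1)f/C = 1/(2*k + 3), so s_k = R(k)·t_k = 2**k*factorial(k + 1).
Check: Δs_k = 2**k*(2*k + 3)*factorial(k + 1). ✓
Σ_(k=0)^n t_k = s_(n+1) − s_(0) = (2**(n + 1)*factorial(n + 2)) − (1), i.e. 2*2**n*factorial(n + 2) - 1.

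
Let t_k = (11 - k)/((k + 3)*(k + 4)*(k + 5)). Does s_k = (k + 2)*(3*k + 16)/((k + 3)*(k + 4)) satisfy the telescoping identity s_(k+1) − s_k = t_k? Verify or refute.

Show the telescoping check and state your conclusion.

valid; difference matches t_k

s_(k+1) = (k + 3)*(3*k + 19)/((k + 4)*(k + 5))
s_(k+1) − s_k = (11 - k)/(k**3 + 12*k**2 + 47*k + 60)
(s_(k+1) − s_k) − t_k = 0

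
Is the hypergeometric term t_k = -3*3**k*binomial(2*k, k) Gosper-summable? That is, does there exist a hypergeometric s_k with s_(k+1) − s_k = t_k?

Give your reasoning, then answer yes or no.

No — negative degree bound, so no certificate f.

r(k) = 6*(2*k + 1)/(k + 1) after simplifying.
Gosper form: A/B · C(k+1)/C(k) with A=12*k + 6, B=k + 1, C=1.
Key eq: (12*k + 6)·f(k+1) = (k)·f(k) + (1).
Bound: deg f ≤ -1.
deg f ≤ -1 is impossible — no certificate.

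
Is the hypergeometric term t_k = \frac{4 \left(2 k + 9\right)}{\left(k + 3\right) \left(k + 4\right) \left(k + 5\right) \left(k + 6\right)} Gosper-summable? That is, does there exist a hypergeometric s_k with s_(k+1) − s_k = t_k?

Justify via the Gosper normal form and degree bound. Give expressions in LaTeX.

Yes. s_k = \frac{4 k \left(k + 8\right)}{15 \left(k^{2} + 8 k + 15\right)}.

t_(k+1)/t_k = (k + 3)*(2*k + 11)/((k + 7)*(2*k + 9)).
Gosper form: A/B · C(k+1)/C(k) with A=k + 3, B=k + 7, C=k + 9/2.
f must satisfy (k + 3)·f(k+1) − (k + 6)·f(k) = k + 9/2.
Degrees (1,1,1) ⇒ d ≤ 3.
A polynomial solution: f(k) = k*(k + 4)*(k + 8)/30.
R(k) = B(k−1)·f(k)/C(k) = k*(k + 4)*(k + 6)*(k + 8)/(15*(2*k + 9)); s_k = R·t_k = 4*k*(k + 8)/(15*(k**2 + 8*k + 15)).
Check: Δs_k = 4*(2*k + 9)/(k**4 + 18*k**3 + 119*k**2 + 342*k + 360). ✓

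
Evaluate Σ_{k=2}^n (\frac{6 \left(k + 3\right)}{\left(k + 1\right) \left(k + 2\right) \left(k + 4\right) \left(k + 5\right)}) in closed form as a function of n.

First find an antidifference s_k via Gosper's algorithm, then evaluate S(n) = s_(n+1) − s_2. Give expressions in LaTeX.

Compute t_(k+1)/t_k: get (k + 1)*(k + 4)**2/((k + 3)**2*(k + 6)).
So A=k + 1 and B=k + 6, with C=k**2 + 6*k + 9.
Solve (k + 1)·f(k+1) − (k + 5)·f(k) = k**2 + 6*k + 9.
d = 4 from the (1,1,2) case.
Solving with deg f ≤ 4: f(k) = k*(k + 2)*(k + 3)*(k + 5)/8.
So s_k = (B(k−1)f/C)·t_k = (k*(k + 2)*(k + 5)**2/(8*(k + 3)))·t_k = 3*k*(k + 5)/(4*(k**2 + 5*k + 4)).
Verify: 6*(k + 3)/(k**4 + 12*k**3 + 49*k**2 + 78*k + 40) matches t_k.
s_(n+1) = 3*(n**2 + 7*n + 6)/(4*(n**2 + 7*n + 10)) and s_(2) = 7/12, so S(n) = (n**2 + 7*n - 8)/(6*(n**2 + 7*n + 10)).

S(n) = \frac{n^{2} + 7 n - 8}{6 \left(n^{2} + 7 n + 10\right)}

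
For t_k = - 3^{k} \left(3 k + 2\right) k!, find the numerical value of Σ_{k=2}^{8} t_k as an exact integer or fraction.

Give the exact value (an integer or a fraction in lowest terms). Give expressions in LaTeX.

Σ = -7142567022

Compute t_(k+1)/t_k: get 3*(k + 1)*(3*k + 5)/(3*k + 2).
A = 3*k + 3, B = 1, C = k + 2/3.
Need (3*k + 3)·f(k+1) − (1)·f(k) = k + 2/3.
Degrees (1,0,1) ⇒ d ≤ 0.
Solving with deg f ≤ 0: f(k) = 1/3.
R(k) = B(k−1)·f(k)/C(k) = 1/(3*k + 2); s_k = R·t_k = -3**k*factorial(k).
Verify: -3**k*(3*k + 2)*factorial(k) matches t_k.
Sum = s_(9) − s_(2); s_(9) = -7142567040, s_(2) = -18 ⇒ -7142567022.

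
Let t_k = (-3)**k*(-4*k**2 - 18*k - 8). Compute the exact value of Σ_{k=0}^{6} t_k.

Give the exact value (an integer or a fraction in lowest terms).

Ratio r(k) = 3*(-2*k**2 - 13*k - 15)/(2*k**2 + 9*k + 4).
Normal form (A,B,C) = (-3, 1, k**2 + 9*k/2 + 2).
Set up (-3)·f(k+1) − (1)·f(k) − (k**2 + 9*k/2 + 2) = 0.
Degrees (0,0,2) ⇒ d ≤ 2.
Solve for f: f(k) = -(k**2 + 3*k - 1)/4 (degree 2 ≤ 2).
Certificate R = B(k−1)f/C = -(k**2 + 3*k - 1)/(2*(k + 4)*(2*k + 1)) gives s_k = (-3)**k*(k**2 + 3*k - 1).
Verify: (-3)**k*(-4*k**2 - 18*k - 8) matches t_k.
Sum = s_(7) − s_(0); s_(7) = -150903, s_(0) = -1 ⇒ -150902.

Σ = -150902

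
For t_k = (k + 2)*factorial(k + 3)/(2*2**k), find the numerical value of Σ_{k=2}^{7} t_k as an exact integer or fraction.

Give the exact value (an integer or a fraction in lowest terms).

Step 1: r(k) = (k + 3)*(k + 4)/(2*(k + 2)).
So A=k/2 + 2 and B=1, with C=k + 2.
Need (k/2 + 2)·f(k+1) − (1)·f(k) = k + 2.
d = 0 from the (1,0,1) case.
Coefficient equations give f(k) = 2.
So s_k = (B(k−1)f/C)·t_k = (2/(k + 2))·t_k = factorial(k + 3)/2**k.
Check: Δs_k = (k + 2)*factorial(k + 3)/(2*2**k). ✓
Evaluate s at k=8 and k=2: 155925 and 30; difference 155895.

Σ = 155895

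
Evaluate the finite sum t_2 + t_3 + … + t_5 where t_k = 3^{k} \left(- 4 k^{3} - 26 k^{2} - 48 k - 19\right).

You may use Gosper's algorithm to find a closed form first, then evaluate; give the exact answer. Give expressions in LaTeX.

The ratio is 3*(4*k**3 + 38*k**2 + 112*k + 97)/(4*k**3 + 26*k**2 + 48*k + 19).
Normal form (A,B,C) = (3, 1, k**3 + 13*k**2/2 + 12*k + 19/4).
Set up (3)·f(k+1) − (1)·f(k) − (k**3 + 13*k**2/2 + 12*k + 19/4) = 0.
deg f ≤ 3 (via 0,0,3).
Solve for f: f(k) = (2*k**3 + 4*k**2 + 3*k - 4)/4 (degree 3 ≤ 3).
Get s_k = R·t_k = 3**k*(-2*k**3 - 4*k**2 - 3*k + 4) with R(k) = B(k−1)f(k)/C(k) = (2*k**3 + 4*k**2 + 3*k - 4)/(4*k**3 + 26*k**2 + 48*k + 19).
s_(k+1) − s_k = 3**k*(-4*k**3 - 26*k**2 - 48*k - 19) = t_k.
Evaluate s at k=6 and k=2: -430110 and -306; difference -429804.

Σ = -429804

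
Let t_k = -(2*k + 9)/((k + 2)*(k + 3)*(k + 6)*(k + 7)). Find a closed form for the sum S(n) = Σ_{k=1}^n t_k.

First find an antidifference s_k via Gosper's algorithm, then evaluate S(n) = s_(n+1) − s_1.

S(n) = n*(-n - 10)/(21*(n**2 + 10*n + 21))

t_(k+1)/t_k = (k + 2)*(k + 6)*(2*k + 11)/((k + 4)*(k + 8)*(2*k + 9)).
Factor: A=k + 2; B=k + 8; C=k**3 + 27*k**2/2 + 121*k/2 + 90.
Solve (k + 2)·f(k+1) − (k + 7)·f(k) = k**3 + 27*k**2/2 + 121*k/2 + 90.
Degrees (1,1,3) ⇒ d ≤ 5.
Solve for f: f(k) = k*(k + 3)*(k + 4)*(k + 5)*(k + 8)/24 (degree 5 ≤ 5).
So s_k = (B(k−1)f/C)·t_k = (k*(k + 3)*(k + 7)*(k + 8)/(12*(2*k + 9)))·t_k = k*(-k - 8)/(12*(k**2 + 8*k + 12)).
Δs = (-2*k - 9)/(k**4 + 18*k**3 + 113*k**2 + 288*k + 252), as required.
s_(n+1) = (-n**2 - 10*n - 9)/(12*(n**2 + 10*n + 21)) and s_(1) = -1/28, so S(n) = n*(-n - 10)/(21*(n**2 + 10*n + 21)).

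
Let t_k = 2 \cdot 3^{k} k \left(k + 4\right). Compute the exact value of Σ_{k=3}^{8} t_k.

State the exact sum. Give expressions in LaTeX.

Σ = 1712178

Step 1: r(k) = 3*(k + 1)*(k + 5)/(k*(k + 4)).
A = 3, B = 1, C = k**2 + 4*k.
Key eq: (3)·f(k+1) = (1)·f(k) + (k**2 + 4*k).
d = 2 from the (0,0,2) case.
Match coefficients ⇒ f(k) = (k**2 + k - 3)/2.
R(k) = B(k−1)·f(k)/C(k) = (k**2 + k - 3)/(2*k*(k + 4)); s_k = R·t_k = 3**k*(k**2 + k - 3).
Verify: 2*3**k*k*(k + 4) matches t_k.
Σ_(k=3)^(8) t_k = s_(9) − s_(3) = 1712421 − (243) = 1712178.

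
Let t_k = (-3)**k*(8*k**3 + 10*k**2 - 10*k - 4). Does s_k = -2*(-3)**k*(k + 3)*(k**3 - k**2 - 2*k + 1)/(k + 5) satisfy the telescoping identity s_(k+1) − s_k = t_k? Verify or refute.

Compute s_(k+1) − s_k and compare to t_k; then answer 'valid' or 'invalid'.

s_(k+1) = 6*(-3)**k*(k**4 + 6*k**3 + 7*k**2 - 5*k - 4)/(k + 6)
s_(k+1) − s_k = (-3)**k*(8*k**5 + 82*k**4 + 236*k**3 + 110*k**2 - 228*k - 84)/(k**2 + 11*k + 30)
(s_(k+1) − s_k) − t_k = (-3)**k*(-16*k**4 - 104*k**3 - 76*k**2 + 116*k + 36)/(k**2 + 11*k + 30)

Invalid: residual (-3)**k*(-16*k**4 - 104*k**3 - 76*k**2 + 116*k + 36)/(k**2 + 11*k + 30) ≠ 0.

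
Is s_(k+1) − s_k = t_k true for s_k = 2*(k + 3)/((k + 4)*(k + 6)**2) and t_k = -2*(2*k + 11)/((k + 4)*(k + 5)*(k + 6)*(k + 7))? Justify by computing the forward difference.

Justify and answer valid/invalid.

Invalid: residual 6*(3*k**2 + 35*k + 101)/(k**6 + 35*k**5 + 507*k**4 + 3889*k**3 + 16652*k**2 + 37716*k + 35280) ≠ 0.

s_(k+1) = 2*(k + 4)/((k + 5)*(k + 7)**2)
s_(k+1) − s_k = 2*(-(k + 3)*(k + 5)*(k + 7)**2 + (k + 4)**2*(k + 6)**2)/((k + 4)*(k + 5)*(k + 6)**2*(k + 7)**2)
(s_(k+1) − s_k) − t_k = 6*(3*k**2 + 35*k + 101)/(k**6 + 35*k**5 + 507*k**4 + 3889*k**3 + 16652*k**2 + 37716*k + 35280)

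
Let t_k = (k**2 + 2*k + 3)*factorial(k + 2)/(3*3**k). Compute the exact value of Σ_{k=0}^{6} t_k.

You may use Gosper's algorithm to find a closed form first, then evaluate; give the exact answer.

Σ = 35786/27

Step 1: r(k) = (k + 3)*(2*k + (k + 1)**2 + 5)/(3*(k**2 + 2*k + 3)).
Normal form (A,B,C) = (k/3 + 1, 1, k**2 + 2*k + 3).
Need (k/3 + 1)·f(k+1) − (1)·f(k) = k**2 + 2*k + 3.
Bound: deg f ≤ 1.
A polynomial solution: f(k) = 3*(k + 1).
R(k) = B(k−1)·f(k)/C(k) = 3*(k + 1)/(k**2 + 2*k + 3); s_k = R·t_k = (k + 1)*factorial(k + 2)/3**k.
Δs = (k**2 + 2*k + 3)*factorial(k + 2)/(3*3**k), as required.
Evaluate s at k=7 and k=0: 35840/27 and 2; difference 35786/27.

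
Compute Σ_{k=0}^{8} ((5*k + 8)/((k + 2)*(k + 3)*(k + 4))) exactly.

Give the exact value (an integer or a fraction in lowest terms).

Σ = 12/11

The ratio is (k + 2)*(5*k + 13)/((k + 5)*(5*k + 8)).
Take A(k)=k + 2, B(k)=k + 5, C(k)=k + 8/5.
Set up (k + 2)·f(k+1) − (k + 4)·f(k) − (k + 8/5) = 0.
From deg A=1, deg B=1, deg C=1: d=2.
Solve for f: f(k) = k*(3*k + 5)/10 (degree 2 ≤ 2).
R(k) = B(k−1)·f(k)/C(k) = k*(k + 4)*(3*k + 5)/(2*(5*k + 8)); s_k = R·t_k = k*(3*k + 5)/(2*(k + 2)*(k + 3)).
Check: Δs_k = (5*k + 8)/(k**3 + 9*k**2 + 26*k + 24). ✓
Evaluate s at k=9 and k=0: 12/11 and 0; difference 12/11.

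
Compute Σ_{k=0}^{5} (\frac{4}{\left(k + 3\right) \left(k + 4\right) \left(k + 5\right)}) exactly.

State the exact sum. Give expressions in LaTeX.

r(k) = (k + 3)/(k + 6) after simplifying.
Factor: A=k + 3; B=k + 6; C=1.
f must satisfy (k + 3)·f(k+1) − (k + 5)·f(k) = 1.
deg f ≤ 2 (via 1,1,0).
Match coefficients ⇒ f(k) = k*(k + 7)/24.
Get s_k = R·t_k = k*(k + 7)/(6*(k + 3)*(k + 4)) with R(k) = B(k−1)f(k)/C(k) = k*(k + 5)*(k + 7)/24.
Verify: 4/(k**3 + 12*k**2 + 47*k + 60) matches t_k.
Evaluate s at k=6 and k=0: 13/90 and 0; difference 13/90.

Σ = 13/90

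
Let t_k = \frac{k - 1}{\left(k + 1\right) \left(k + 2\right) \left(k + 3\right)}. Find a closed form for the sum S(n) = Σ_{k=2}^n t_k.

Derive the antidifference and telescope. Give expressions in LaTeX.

S(n) = \frac{n \left(n - 1\right)}{6 \left(n^{2} + 5 n + 6\right)}

Compute t_(k+1)/t_k: get k*(k + 1)/((k - 1)*(k + 4)).
So A=k + 1 and B=k + 4, with C=k - 1.
Solve (k + 1)·f(k+1) − (k + 3)·f(k) = k - 1.
Degrees (1,1,1) ⇒ d ≤ 2.
A polynomial solution: f(k) = -k.
Certificate R = B(k−1)f/C = -k*(k + 3)/(k - 1) gives s_k = -k/((k + 1)*(k + 2)).
Verify: (k - 1)/(k**3 + 6*k**2 + 11*k + 6) matches t_k.
Telescope: S(n) = s_(n+1) − s_(2) = (-n - 1)/(n**2 + 5*n + 6) − (-1/6) = n*(n - 1)/(6*(n**2 + 5*n + 6)).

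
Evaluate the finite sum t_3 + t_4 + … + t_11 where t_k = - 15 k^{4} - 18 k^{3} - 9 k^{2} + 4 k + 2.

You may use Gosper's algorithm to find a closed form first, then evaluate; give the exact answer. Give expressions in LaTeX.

Σ = -681840

Ratio r(k) = (15*k**4 + 78*k**3 + 153*k**2 + 128*k + 36)/(15*k**4 + 18*k**3 + 9*k**2 - 4*k - 2).
So A=1 and B=1, with C=k**4 + 6*k**3/5 + 3*k**2/5 - 4*k/15 - 2/15.
Need (1)·f(k+1) − (1)·f(k) = k**4 + 6*k**3/5 + 3*k**2/5 - 4*k/15 - 2/15.
d = 5 from the (0,0,4) case.
Solve for f: f(k) = k*(3*k**4 - 3*k**3 - k**2 - 2*k + 1)/15 (degree 5 ≤ 5).
R(k) = B(k−1)·f(k)/C(k) = k*(3*k**4 - 3*k**3 - k**2 - 2*k + 1)/(15*k**4 + 18*k**3 + 9*k**2 - 4*k - 2); s_k = R·t_k = k*(-3*k**4 + 3*k**3 + k**2 + 2*k - 1).
Check: Δs_k = -15*k**4 - 18*k**3 - 9*k**2 + 4*k + 2. ✓
Evaluate s at k=12 and k=3: -682284 and -444; difference -681840.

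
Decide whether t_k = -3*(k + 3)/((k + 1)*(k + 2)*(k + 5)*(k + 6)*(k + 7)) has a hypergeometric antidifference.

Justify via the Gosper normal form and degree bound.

Yes. s_k = k*(-k**2 - 12*k - 41)/(30*(k**3 + 12*k**2 + 41*k + 30)).

r(k) = (k + 1)*(k + 4)*(k + 5)/((k + 3)**2*(k + 8)) after simplifying.
A = k + 1, B = k + 8, C = k**3 + 10*k**2 + 33*k + 36.
Set up (k + 1)·f(k+1) − (k + 7)·f(k) − (k**3 + 10*k**2 + 33*k + 36) = 0.
d = 6 from the (1,1,3) case.
A polynomial solution: f(k) = k*(k + 2)*(k + 3)*(k + 4)*(k**2 + 12*k + 41)/90.
So s_k = (B(k−1)f/C)·t_k = (k*(k + 2)*(k + 7)*(k**2 + 12*k + 41)/(90*(k + 3)))·t_k = k*(-k**2 - 12*k - 41)/(30*(k**3 + 12*k**2 + 41*k + 30)).
Check: Δs_k = 3*(-k - 3)/(k**5 + 21*k**4 + 163*k**3 + 567*k**2 + 844*k + 420). ✓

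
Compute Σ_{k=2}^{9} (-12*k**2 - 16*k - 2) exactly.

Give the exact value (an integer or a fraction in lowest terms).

Σ = -4128

t_(k+1)/t_k = (6*k**2 + 20*k + 15)/(6*k**2 + 8*k + 1).
Normal form (A,B,C) = (1, 1, k**2 + 4*k/3 + 1/6).
Key eq: (1)·f(k+1) = (1)·f(k) + (k**2 + 4*k/3 + 1/6).
Bound: deg f ≤ 3.
Coefficient equations give f(k) = k*(2*k**2 + k - 2)/6.
R(k) = B(k−1)·f(k)/C(k) = k*(2*k**2 + k - 2)/(6*k**2 + 8*k + 1); s_k = R·t_k = 2*k*(-2*k**2 - k + 2).
s_(k+1) − s_k = -12*k**2 - 16*k - 2 = t_k.
Telescoping: Σ = s_(10) − s_(2) = -4160 − (-32) = -4128.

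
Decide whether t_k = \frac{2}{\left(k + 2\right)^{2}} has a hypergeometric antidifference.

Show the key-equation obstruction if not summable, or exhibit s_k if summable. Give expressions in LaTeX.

No — key equation has no polynomial f.

Ratio r(k) = (k + 2)**2/(k + 3)**2.
Normal form (A,B,C) = (k**2 + 4*k + 4, k**2 + 6*k + 9, 1).
Solve (k**2 + 4*k + 4)·f(k+1) − (k**2 + 4*k + 4)·f(k) = 1.
deg f ≤ 0 (via 2,2,0).
Write f(k) = c0. Then LHS − RHS = -1, requiring -1 = 0: contradictory. No certificate.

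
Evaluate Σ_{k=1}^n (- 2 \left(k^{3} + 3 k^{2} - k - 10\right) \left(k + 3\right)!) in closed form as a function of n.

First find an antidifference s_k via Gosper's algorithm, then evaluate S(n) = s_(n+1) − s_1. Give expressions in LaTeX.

S(n) = - 2 n^{2} \left(n + 4\right)! + 6 \left(n + 4\right)! - 144

t_(k+1)/t_k = (k**4 + 10*k**3 + 32*k**2 + 25*k - 28)/(k**3 + 3*k**2 - k - 10).
Take A(k)=k + 4, B(k)=1, C(k)=k**3 + 3*k**2 - k - 10.
Need (k + 4)·f(k+1) − (1)·f(k) = k**3 + 3*k**2 - k - 10.
d = 2 from the (1,0,3) case.
Solve for f: f(k) = k**2 - 2*k - 2 (degree 2 ≤ 2).
R(k) = B(k−1)·f(k)/C(k) = (k**2 - 2*k - 2)/(k**3 + 3*k**2 - k - 10); s_k = R·t_k = 2*(-k**2 + 2*k + 2)*factorial(k + 3).
Δs = -2*(k**3 + 3*k**2 - k - 10)*factorial(k + 3), as required.
Σ_(k=1)^n t_k = s_(n+1) − s_(1) = (-2*(n**2 - 3)*factorial(n + 4)) − (144), i.e. -2*n**2*factorial(n + 4) + 6*factorial(n + 4) - 144.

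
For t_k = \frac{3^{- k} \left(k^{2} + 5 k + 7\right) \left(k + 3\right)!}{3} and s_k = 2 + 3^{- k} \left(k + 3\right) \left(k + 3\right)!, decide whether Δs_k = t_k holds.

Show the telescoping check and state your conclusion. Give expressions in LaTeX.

s_(k+1) = 3**(-k - 1)*(k + 4)*factorial(k + 4) + 2
s_(k+1) − s_k = (k**2 + 5*k + 7)*factorial(k + 3)/(3*3**k)
(s_(k+1) − s_k) − t_k = 0

Valid: the claim telescopes to t_k.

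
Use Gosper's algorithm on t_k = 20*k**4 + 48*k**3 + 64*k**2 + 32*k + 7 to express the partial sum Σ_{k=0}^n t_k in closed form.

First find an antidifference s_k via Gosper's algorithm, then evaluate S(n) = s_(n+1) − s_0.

Step 1: r(k) = (20*k**4 + 128*k**3 + 328*k**2 + 384*k + 171)/(20*k**4 + 48*k**3 + 64*k**2 + 32*k + 7).
So A=1 and B=1, with C=k**4 + 12*k**3/5 + 16*k**2/5 + 8*k/5 + 7/20.
Set up (1)·f(k+1) − (1)·f(k) − (k**4 + 12*k**3/5 + 16*k**2/5 + 8*k/5 + 7/20) = 0.
Bound: deg f ≤ 5.
Coefficient equations give f(k) = k*(4*k**4 + 2*k**3 + 4*k**2 - 4*k + 1)/20.
So s_k = (B(k−1)f/C)·t_k = (k*(4*k**4 + 2*k**3 + 4*k**2 - 4*k + 1)/(20*k**4 + 48*k**3 + 64*k**2 + 32*k + 7))·t_k = k*(4*k**4 + 2*k**3 + 4*k**2 - 4*k + 1).
Δs = 20*k**4 + 48*k**3 + 64*k**2 + 32*k + 7, as required.
Telescope: S(n) = s_(n+1) − s_(0) = 4*n**5 + 22*n**4 + 52*n**3 + 60*n**2 + 33*n + 7 − (0) = 4*n**5 + 22*n**4 + 52*n**3 + 60*n**2 + 33*n + 7.

S(n) = 4*n**5 + 22*n**4 + 52*n**3 + 60*n**2 + 33*n + 7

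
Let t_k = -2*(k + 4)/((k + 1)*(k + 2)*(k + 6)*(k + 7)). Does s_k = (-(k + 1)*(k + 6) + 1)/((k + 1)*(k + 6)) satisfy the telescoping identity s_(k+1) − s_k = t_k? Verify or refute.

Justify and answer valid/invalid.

valid (s_(k+1) − s_k reduces to t_k)

s_(k+1) = (-(k + 2)*(k + 7) + 1)/((k + 2)*(k + 7))
s_(k+1) − s_k = 2*(-k - 4)/(k**4 + 16*k**3 + 83*k**2 + 152*k + 84)
(s_(k+1) − s_k) − t_k = 0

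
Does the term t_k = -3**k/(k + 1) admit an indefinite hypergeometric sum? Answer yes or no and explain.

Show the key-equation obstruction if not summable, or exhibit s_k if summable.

r(k) = 3*(k + 1)/(k + 2) after simplifying.
Take A(k)=3*k + 3, B(k)=k + 2, C(k)=1.
Need (3*k + 3)·f(k+1) − (k + 1)·f(k) = 1.
d = -1 from the (1,1,0) case.
Bound -1 < 0, so the key equation has no polynomial solution.

No; the degree bound rules out any f.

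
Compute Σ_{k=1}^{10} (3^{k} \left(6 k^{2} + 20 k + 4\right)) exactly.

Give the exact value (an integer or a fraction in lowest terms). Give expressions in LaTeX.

Σ = 65544390

Ratio r(k) = 3*(3*k**2 + 16*k + 15)/(3*k**2 + 10*k + 2).
Take A(k)=3, B(k)=1, C(k)=k**2 + 10*k/3 + 2/3.
Set up (3)·f(k+1) − (1)·f(k) − (k**2 + 10*k/3 + 2/3) = 0.
deg f ≤ 2 (via 0,0,2).
Match coefficients ⇒ f(k) = (k - 1)*(3*k + 4)/6.
Get s_k = R·t_k = 3**k*(3*k**2 + k - 4) with R(k) = B(k−1)f(k)/C(k) = (k - 1)*(3*k + 4)/(2*(3*k**2 + 10*k + 2)).
Check: Δs_k = 3**k*(6*k**2 + 20*k + 4). ✓
Telescoping: Σ = s_(11) − s_(1) = 65544390 − (0) = 65544390.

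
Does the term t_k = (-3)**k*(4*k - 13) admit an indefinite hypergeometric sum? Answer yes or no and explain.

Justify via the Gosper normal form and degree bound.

t_(k+1)/t_k = 3*(9 - 4*k)/(4*k - 13).
So A=-3 and B=1, with C=k - 13/4.
Set up (-3)·f(k+1) − (1)·f(k) − (k - 13/4) = 0.
deg f ≤ 1 (via 0,0,1).
A polynomial solution: f(k) = -(k - 4)/4.
R(k) = B(k−1)·f(k)/C(k) = -(k - 4)/(4*k - 13); s_k = R·t_k = (-3)**k*(4 - k).
Check: Δs_k = (-3)**k*(4*k - 13). ✓

Yes. s_k = (-3)**k*(4 - k).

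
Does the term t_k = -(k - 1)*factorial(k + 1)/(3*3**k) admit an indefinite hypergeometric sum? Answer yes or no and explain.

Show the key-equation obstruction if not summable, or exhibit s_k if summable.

Yes. s_k = -factorial(k + 1)/3**k.

Ratio r(k) = k*(k + 2)/(3*(k - 1)).
Normal form (A,B,C) = (k/3 + 2/3, 1, k - 1).
Key eq: (k/3 + 2/3)·f(k+1) = (1)·f(k) + (k - 1).
From deg A=1, deg B=0, deg C=1: d=0.
Coefficient equations give f(k) = 3.
R(k) = B(k−1)·f(k)/C(k) = 3/(k - 1); s_k = R·t_k = -factorial(k + 1)/3**k.
Δs = -(k - 1)*factorial(k + 1)/(3*3**k), as required.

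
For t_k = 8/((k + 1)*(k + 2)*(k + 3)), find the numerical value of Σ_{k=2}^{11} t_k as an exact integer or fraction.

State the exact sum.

Σ = 85/273

t_(k+1)/t_k = (k + 1)/(k + 4).
A = k + 1, B = k + 4, C = 1.
f must satisfy (k + 1)·f(k+1) − (k + 3)·f(k) = 1.
Degrees (1,1,0) ⇒ d ≤ 2.
Solve for f: f(k) = k*(k + 3)/4 (degree 2 ≤ 2).
Certificate R = B(k−1)f/C = k*(k + 3)**2/4 gives s_k = 2*k*(k + 3)/((k + 1)*(k + 2)).
s_(k+1) − s_k = 8/(k**3 + 6*k**2 + 11*k + 6) = t_k.
Σ_(k=2)^(11) t_k = s_(12) − s_(2) = 180/91 − (5/3) = 85/273.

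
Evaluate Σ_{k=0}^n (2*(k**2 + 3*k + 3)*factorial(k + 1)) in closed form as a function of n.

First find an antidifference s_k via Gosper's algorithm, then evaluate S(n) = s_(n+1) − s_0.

Ratio r(k) = (k + 2)*(3*k + (k + 1)**2 + 6)/(k**2 + 3*k + 3).
Take A(k)=k + 2, B(k)=1, C(k)=k**2 + 3*k + 3.
Need (k + 2)·f(k+1) − (1)·f(k) = k**2 + 3*k + 3.
deg f ≤ 1 (via 1,0,2).
Coefficient equations give f(k) = k + 1.
R(k) = B(k−1)·f(k)/C(k) = (k + 1)/(k**2 + 3*k + 3); s_k = R·t_k = 2*(k + 1)*factorial(k + 1).
Δs = 2*(k**2 + 3*k + 3)*factorial(k + 1), as required.
s_(n+1) = 2*(n + 2)*factorial(n + 2) and s_(0) = 2, so S(n) = 2*n*factorial(n + 2) + 4*factorial(n + 2) - 2.

S(n) = 2*n*factorial(n + 2) + 4*factorial(n + 2) - 2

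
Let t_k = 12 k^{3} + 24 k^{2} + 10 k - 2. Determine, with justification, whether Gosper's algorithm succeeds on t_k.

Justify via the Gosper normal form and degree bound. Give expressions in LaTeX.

The ratio is (6*k**3 + 30*k**2 + 47*k + 22)/(6*k**3 + 12*k**2 + 5*k - 1).
Gosper form: A/B · C(k+1)/C(k) with A=1, B=1, C=k**3 + 2*k**2 + 5*k/6 - 1/6.
Solve (1)·f(k+1) − (1)·f(k) = k**3 + 2*k**2 + 5*k/6 - 1/6.
From deg A=0, deg B=0, deg C=3: d=4.
Match coefficients ⇒ f(k) = k*(k + 1)*(3*k**2 - k - 3)/12.
Certificate R = B(k−1)f/C = k*(3*k**2 - k - 3)/(2*(6*k**2 + 6*k - 1)) gives s_k = k*(3*k**3 + 2*k**2 - 4*k - 3).
Verify: 12*k**3 + 24*k**2 + 10*k - 2 matches t_k.

Yes. s_k = k \left(3 k^{3} + 2 k^{2} - 4 k - 3\right).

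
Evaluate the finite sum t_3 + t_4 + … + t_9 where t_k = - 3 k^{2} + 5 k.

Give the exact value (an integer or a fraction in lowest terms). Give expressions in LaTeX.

r(k) = (3*k**2 + k - 2)/(k*(3*k - 5)) after simplifying.
Take A(k)=1, B(k)=1, C(k)=k**2 - 5*k/3.
f must satisfy (1)·f(k+1) − (1)·f(k) = k**2 - 5*k/3.
From deg A=0, deg B=0, deg C=2: d=3.
Solve for f: f(k) = k*(k - 3)*(k - 1)/3 (degree 3 ≤ 3).
So s_k = (B(k−1)f/C)·t_k = ((k - 3)*(k - 1)/(3*k - 5))·t_k = k*(-k**2 + 4*k - 3).
Check: Δs_k = k*(5 - 3*k). ✓
Evaluate s at k=10 and k=3: -630 and 0; difference -630.

Σ = -630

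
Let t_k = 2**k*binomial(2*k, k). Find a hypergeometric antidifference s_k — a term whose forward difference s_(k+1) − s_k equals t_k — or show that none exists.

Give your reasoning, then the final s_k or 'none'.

Ratio r(k) = 4*(2*k + 1)/(k + 1).
Gosper form: A/B · C(k+1)/C(k) with A=8*k + 4, B=k + 1, C=1.
Need (8*k + 4)·f(k+1) − (k)·f(k) = 1.
From deg A=1, deg B=1, deg C=0: d=-1.
d = -1 < 0 ⇒ no nonzero polynomial f; not summable.

none (Gosper's algorithm certifies no s_k)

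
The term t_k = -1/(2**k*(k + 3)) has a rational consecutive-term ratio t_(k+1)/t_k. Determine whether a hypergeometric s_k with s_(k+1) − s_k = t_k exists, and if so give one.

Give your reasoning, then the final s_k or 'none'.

t_(k+1)/t_k = (k + 3)/(2*(k + 4)).
So A=k/2 + 3/2 and B=k + 4, with C=1.
Key eq: (k/2 + 3/2)·f(k+1) = (k + 3)·f(k) + (1).
Bound: deg f ≤ -1.
Bound -1 < 0, so the key equation has no polynomial solution.

none (Gosper's algorithm certifies no s_k)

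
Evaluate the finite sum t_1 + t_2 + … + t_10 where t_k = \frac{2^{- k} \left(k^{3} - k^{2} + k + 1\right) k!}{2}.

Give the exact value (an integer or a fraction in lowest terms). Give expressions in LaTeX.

r(k) = (k + 1)*(k + (k + 1)**3 - (k + 1)**2 + 2)/(2*(k**3 - k**2 + k + 1)) after simplifying.
Take A(k)=k/2 + 1/2, B(k)=1, C(k)=k**3 - k**2 + k + 1.
Need (k/2 + 1/2)·f(k+1) − (1)·f(k) = k**3 - k**2 + k + 1.
Degrees (1,0,3) ⇒ d ≤ 2.
A polynomial solution: f(k) = 2*(k**2 - 2*k - 2).
Certificate R = B(k−1)f/C = 2*(k**2 - 2*k - 2)/(k**3 - k**2 + k + 1) gives s_k = (k**2 - 2*k - 2)*factorial(k)/2**k.
Check: Δs_k = (k**3 - k**2 + k + 1)*factorial(k)/(2*2**k). ✓
Telescoping: Σ = s_(11) − s_(1) = 15124725/8 − (-3/2) = 15124737/8.

Σ = 15124737/8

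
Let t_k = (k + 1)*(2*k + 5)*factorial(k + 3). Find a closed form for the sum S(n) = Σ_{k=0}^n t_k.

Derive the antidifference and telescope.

S(n) = 2*n*factorial(n + 4) + factorial(n + 4) + 6

The ratio is (k + 2)*(k + 4)*(2*k + 7)/((k + 1)*(2*k + 5)).
Normal form (A,B,C) = (k + 4, 1, k**2 + 7*k/2 + 5/2).
f must satisfy (k + 4)·f(k+1) − (1)·f(k) = k**2 + 7*k/2 + 5/2.
Bound: deg f ≤ 1.
Coefficient equations give f(k) = (2*k - 1)/2.
Certificate R = B(k−1)f/C = (2*k - 1)/((k + 1)*(2*k + 5)) gives s_k = (2*k - 1)*factorial(k + 3).
Check: Δs_k = (k + 1)*(2*k + 5)*factorial(k + 3). ✓
Telescope: S(n) = s_(n+1) − s_(0) = (2*n + 1)*factorial(n + 4) − (-6) = 2*n*factorial(n + 4) + factorial(n + 4) + 6.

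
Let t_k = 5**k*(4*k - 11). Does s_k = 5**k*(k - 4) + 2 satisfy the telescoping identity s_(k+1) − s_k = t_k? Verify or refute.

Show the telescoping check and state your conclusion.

s_(k+1) = 5**(k + 1)*(k - 3) + 2
s_(k+1) − s_k = 5**k*(4*k - 11)
(s_(k+1) − s_k) − t_k = 0

valid; difference matches t_k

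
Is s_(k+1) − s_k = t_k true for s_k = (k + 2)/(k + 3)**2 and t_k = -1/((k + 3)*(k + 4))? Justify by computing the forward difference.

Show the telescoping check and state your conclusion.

Invalid: residual (2*k + 7)/(k**4 + 14*k**3 + 73*k**2 + 168*k + 144) ≠ 0.

s_(k+1) = (k + 3)/(k + 4)**2
s_(k+1) − s_k = (-(k + 2)*(k + 4)**2 + (k + 3)**3)/((k + 3)**2*(k + 4)**2)
(s_(k+1) − s_k) − t_k = (2*k + 7)/(k**4 + 14*k**3 + 73*k**2 + 168*k + 144)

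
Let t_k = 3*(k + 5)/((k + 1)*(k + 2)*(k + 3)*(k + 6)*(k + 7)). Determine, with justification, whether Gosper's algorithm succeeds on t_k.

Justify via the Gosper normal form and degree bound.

Step 1: r(k) = (k + 1)*(k + 6)**2/((k + 4)*(k + 5)*(k + 8)).
A = k + 1, B = k + 8, C = k**3 + 14*k**2 + 65*k + 100.
Need (k + 1)·f(k+1) − (k + 7)·f(k) = k**3 + 14*k**2 + 65*k + 100.
Degrees (1,1,3) ⇒ d ≤ 6.
Coefficient equations give f(k) = k*(k + 3)*(k + 4)**2*(k + 5)**2/36.
Get s_k = R·t_k = k*(k**2 + 9*k + 20)/(12*(k**3 + 9*k**2 + 20*k + 12)) with R(k) = B(k−1)f(k)/C(k) = k*(k + 3)*(k + 4)*(k + 7)/36.
Check: Δs_k = 3*(k + 5)/(k**5 + 19*k**4 + 131*k**3 + 401*k**2 + 540*k + 252). ✓

Yes. s_k = k*(k**2 + 9*k + 20)/(12*(k**3 + 9*k**2 + 20*k + 12)).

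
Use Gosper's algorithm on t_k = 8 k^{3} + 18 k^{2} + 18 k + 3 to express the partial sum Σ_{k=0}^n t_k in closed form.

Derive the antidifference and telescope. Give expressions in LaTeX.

S(n) = 2 n^{4} + 10 n^{3} + 20 n^{2} + 15 n + 3

Step 1: r(k) = (8*k**3 + 42*k**2 + 78*k + 47)/(8*k**3 + 18*k**2 + 18*k + 3).
So A=1 and B=1, with C=k**3 + 9*k**2/4 + 9*k/4 + 3/8.
f must satisfy (1)·f(k+1) − (1)·f(k) = k**3 + 9*k**2/4 + 9*k/4 + 3/8.
From deg A=0, deg B=0, deg C=3: d=4.
Solving with deg f ≤ 4: f(k) = k*(2*k**3 + 2*k**2 + 2*k - 3)/8.
Certificate R = B(k−1)f/C = k*(2*k**3 + 2*k**2 + 2*k - 3)/(8*k**3 + 18*k**2 + 18*k + 3) gives s_k = k*(2*k**3 + 2*k**2 + 2*k - 3).
Verify: 8*k**3 + 18*k**2 + 18*k + 3 matches t_k.
Σ_(k=0)^n t_k = s_(n+1) − s_(0) = (2*n**4 + 10*n**3 + 20*n**2 + 15*n + 3) − (0), i.e. 2*n**4 + 10*n**3 + 20*n**2 + 15*n + 3.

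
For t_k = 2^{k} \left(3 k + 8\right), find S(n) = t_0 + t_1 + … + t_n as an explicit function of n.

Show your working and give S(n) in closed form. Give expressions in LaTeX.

Compute t_(k+1)/t_k: get 2*(3*k + 11)/(3*k + 8).
Normal form (A,B,C) = (2, 1, k + 8/3).
Solve (2)·f(k+1) − (1)·f(k) = k + 8/3.
From deg A=0, deg B=0, deg C=1: d=1.
A polynomial solution: f(k) = (3*k + 2)/3.
So s_k = (B(k−1)f/C)·t_k = ((3*k + 2)/(3*k + 8))·t_k = 2**k*(3*k + 2).
Check: Δs_k = 2**k*(3*k + 8). ✓
Telescope: S(n) = s_(n+1) − s_(0) = 2**(n + 1)*(3*n + 5) − (2) = 6*2**n*n + 10*2**n - 2.

S(n) = 6 \cdot 2^{n} n + 10 \cdot 2^{n} - 2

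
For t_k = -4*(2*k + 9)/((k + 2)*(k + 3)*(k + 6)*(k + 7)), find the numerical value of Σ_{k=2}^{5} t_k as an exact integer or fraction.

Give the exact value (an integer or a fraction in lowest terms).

Σ = -1/12

t_(k+1)/t_k = (k + 2)*(k + 6)*(2*k + 11)/((k + 4)*(k + 8)*(2*k + 9)).
Gosper form: A/B · C(k+1)/C(k) with A=k + 2, B=k + 8, C=k**3 + 27*k**2/2 + 121*k/2 + 90.
Set up (k + 2)·f(k+1) − (k + 7)·f(k) − (k**3 + 27*k**2/2 + 121*k/2 + 90) = 0.
deg f ≤ 5 (via 1,1,3).
A polynomial solution: f(k) = k*(k + 3)*(k + 4)*(k + 5)*(k + 8)/24.
Get s_k = R·t_k = k*(-k - 8)/(3*(k**2 + 8*k + 12)) with R(k) = B(k−1)f(k)/C(k) = k*(k + 3)*(k + 7)*(k + 8)/(12*(2*k + 9)).
Δs = 4*(-2*k - 9)/(k**4 + 18*k**3 + 113*k**2 + 288*k + 252), as required.
Evaluate s at k=6 and k=2: -7/24 and -5/24; difference -1/12.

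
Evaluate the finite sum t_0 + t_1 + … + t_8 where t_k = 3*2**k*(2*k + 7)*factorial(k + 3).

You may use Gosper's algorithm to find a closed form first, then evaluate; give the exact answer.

Σ = 735746457582

r(k) = 2*(k + 4)*(2*k + 9)/(2*k + 7) after simplifying.
A = 2*k + 8, B = 1, C = k + 7/2.
Set up (2*k + 8)·f(k+1) − (1)·f(k) − (k + 7/2) = 0.
deg f ≤ 0 (via 1,0,1).
Solving with deg f ≤ 0: f(k) = 1/2.
R(k) = B(k−1)·f(k)/C(k) = 1/(2*k + 7); s_k = R·t_k = 3*2**k*factorial(k + 3).
s_(k+1) − s_k = 3*2**k*(2*k + 7)*factorial(k + 3) = t_k.
Sum = s_(9) − s_(0); s_(9) = 735746457600, s_(0) = 18 ⇒ 735746457582.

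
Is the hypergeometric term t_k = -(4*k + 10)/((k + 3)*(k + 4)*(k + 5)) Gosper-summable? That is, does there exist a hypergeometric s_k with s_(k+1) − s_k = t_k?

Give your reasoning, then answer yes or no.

Yes. s_k = -k*(11*k + 29)/(12*(k + 3)*(k + 4)).

t_(k+1)/t_k = (k + 3)*(2*k + 7)/((k + 6)*(2*k + 5)).
Gosper form: A/B · C(k+1)/C(k) with A=k + 3, B=k + 6, C=k + 5/2.
Set up (k + 3)·f(k+1) − (k + 5)·f(k) − (k + 5/2) = 0.
Degrees (1,1,1) ⇒ d ≤ 2.
Solve for f: f(k) = k*(11*k + 29)/48 (degree 2 ≤ 2).
R(k) = B(k−1)·f(k)/C(k) = k*(k + 5)*(11*k + 29)/(24*(2*k + 5)); s_k = R·t_k = -k*(11*k + 29)/(12*(k + 3)*(k + 4)).
s_(k+1) − s_k = 2*(-2*k - 5)/(k**3 + 12*k**2 + 47*k + 60) = t_k.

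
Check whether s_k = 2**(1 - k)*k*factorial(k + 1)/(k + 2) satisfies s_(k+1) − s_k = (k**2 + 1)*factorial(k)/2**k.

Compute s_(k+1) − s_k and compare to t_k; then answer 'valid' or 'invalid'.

s_(k+1) = (k + 1)*factorial(k + 2)/(2**k*(k + 3))
s_(k+1) − s_k = (k**3 + 3*k**2 + 2*k + 4)*factorial(k + 1)/(2**k*(k + 2)*(k + 3))
(s_(k+1) − s_k) − t_k = -(k**3 + 2*k**2 - k + 2)*factorial(k)/(2**k*(k + 2)*(k + 3))

Invalid: residual -(k**3 + 2*k**2 - k + 2)*factorial(k)/(2**k*(k + 2)*(k + 3)) ≠ 0.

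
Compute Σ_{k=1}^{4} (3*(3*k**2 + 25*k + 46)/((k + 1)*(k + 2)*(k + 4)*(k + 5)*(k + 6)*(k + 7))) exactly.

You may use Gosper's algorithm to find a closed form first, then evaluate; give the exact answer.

r(k) = (k + 1)*(k + 4)*(25*k + 3*(k + 1)**2 + 71)/((k + 3)*(k + 8)*(3*k**2 + 25*k + 46)) after simplifying.
Take A(k)=k + 1, B(k)=k + 8, C(k)=k**3 + 34*k**2/3 + 121*k/3 + 46.
Key eq: (k + 1)·f(k+1) = (k + 7)·f(k) + (k**3 + 34*k**2/3 + 121*k/3 + 46).
deg f ≤ 6 (via 1,1,3).
Coefficient equations give f(k) = k*(k + 2)*(k + 3)*(k + 5)*(k**2 + 11*k + 34)/72.
Get s_k = R·t_k = k*(k**2 + 11*k + 34)/(8*(k**3 + 11*k**2 + 34*k + 24)) with R(k) = B(k−1)f(k)/C(k) = k*(k + 2)*(k + 5)*(k + 7)*(k**2 + 11*k + 34)/(24*(3*k**2 + 25*k + 46)).
Check: Δs_k = 3*(3*k**2 + 25*k + 46)/(k**6 + 25*k**5 + 247*k**4 + 1219*k**3 + 3112*k**2 + 3796*k + 1680). ✓
Σ_(k=1)^(4) t_k = s_(5) − s_(1) = 95/792 − (23/280) = 131/3465.

Σ = 131/3465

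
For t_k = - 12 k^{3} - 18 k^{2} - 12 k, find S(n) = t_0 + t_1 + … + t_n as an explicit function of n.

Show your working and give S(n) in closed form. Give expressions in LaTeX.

S(n) = 3 n \left(- n^{3} - 4 n^{2} - 6 n - 3\right)

Compute t_(k+1)/t_k: get (2*k**3 + 9*k**2 + 14*k + 7)/(k*(2*k**2 + 3*k + 2)).
Factor: A=1; B=1; C=k**3 + 3*k**2/2 + k.
Key eq: (1)·f(k+1) = (1)·f(k) + (k**3 + 3*k**2/2 + k).
Degrees (0,0,3) ⇒ d ≤ 4.
A polynomial solution: f(k) = k*(k - 1)*(k**2 + k + 1)/4.
R(k) = B(k−1)·f(k)/C(k) = (k - 1)*(k**2 + k + 1)/(2*(2*k**2 + 3*k + 2)); s_k = R·t_k = 3*k*(1 - k**3).
Δs = 6*k*(-2*k**2 - 3*k - 2), as required.
Σ_(k=0)^n t_k = s_(n+1) − s_(0) = (3*n*(-n**3 - 4*n**2 - 6*n - 3)) − (0), i.e. 3*n*(-n**3 - 4*n**2 - 6*n - 3).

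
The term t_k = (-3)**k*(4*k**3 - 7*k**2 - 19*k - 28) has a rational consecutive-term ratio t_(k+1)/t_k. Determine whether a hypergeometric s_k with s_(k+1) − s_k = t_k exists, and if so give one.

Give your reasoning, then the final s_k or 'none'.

s_k = (-3)**k*(-k**3 + 4*k**2 + k + 4)

t_(k+1)/t_k = 3*(-4*k**3 - 5*k**2 + 21*k + 50)/(4*k**3 - 7*k**2 - 19*k - 28).
Take A(k)=-3, B(k)=1, C(k)=k**3 - 7*k**2/4 - 19*k/4 - 7.
Solve (-3)·f(k+1) − (1)·f(k) = k**3 - 7*k**2/4 - 19*k/4 - 7.
d = 3 from the (0,0,3) case.
Coefficient equations give f(k) = -(k**3 - 4*k**2 - k - 4)/4.
So s_k = (B(k−1)f/C)·t_k = (-(k**3 - 4*k**2 - k - 4)/(4*k**3 - 7*k**2 - 19*k - 28))·t_k = (-3)**k*(-k**3 + 4*k**2 + k + 4).
Check: Δs_k = (-3)**k*(4*k**3 - 7*k**2 - 19*k - 28). ✓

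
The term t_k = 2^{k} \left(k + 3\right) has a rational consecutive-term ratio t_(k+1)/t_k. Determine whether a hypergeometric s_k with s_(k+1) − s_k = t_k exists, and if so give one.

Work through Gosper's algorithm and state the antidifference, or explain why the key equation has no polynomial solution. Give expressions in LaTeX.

s_k = 2^{k} \left(k + 1\right)

t_(k+1)/t_k = 2*(k + 4)/(k + 3).
Normal form (A,B,C) = (2, 1, k + 3).
Set up (2)·f(k+1) − (1)·f(k) − (k + 3) = 0.
Bound: deg f ≤ 1.
Solve for f: f(k) = k + 1 (degree 1 ≤ 1).
So s_k = (B(k−1)f/C)·t_k = ((k + 1)/(k + 3))·t_k = 2**k*(k + 1).
Δs = 2**k*(k + 3), as required.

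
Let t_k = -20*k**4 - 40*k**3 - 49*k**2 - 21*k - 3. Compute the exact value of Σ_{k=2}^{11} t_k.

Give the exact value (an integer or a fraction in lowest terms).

Σ = -999800

r(k) = (20*k**4 + 120*k**3 + 289*k**2 + 319*k + 133)/(20*k**4 + 40*k**3 + 49*k**2 + 21*k + 3) after simplifying.
So A=1 and B=1, with C=k**4 + 2*k**3 + 49*k**2/20 + 21*k/20 + 3/20.
Solve (1)·f(k+1) − (1)·f(k) = k**4 + 2*k**3 + 49*k**2/20 + 21*k/20 + 3/20.
Bound: deg f ≤ 5.
Solve for f: f(k) = k**2*(4*k**3 + 3*k - 4)/20 (degree 5 ≤ 5).
So s_k = (B(k−1)f/C)·t_k = (k**2*(4*k**3 + 3*k - 4)/(20*k**4 + 40*k**3 + 49*k**2 + 21*k + 3))·t_k = k**2*(-4*k**3 - 3*k + 4).
s_(k+1) − s_k = -20*k**4 - 40*k**3 - 49*k**2 - 21*k - 3 = t_k.
Σ_(k=2)^(11) t_k = s_(12) − s_(2) = -999936 − (-136) = -999800.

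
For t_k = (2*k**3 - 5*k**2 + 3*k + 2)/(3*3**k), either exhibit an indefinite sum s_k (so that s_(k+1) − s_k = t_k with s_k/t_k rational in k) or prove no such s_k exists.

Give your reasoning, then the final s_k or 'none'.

Step 1: r(k) = (2*k**3 + k**2 - k + 2)/(3*(2*k**3 - 5*k**2 + 3*k + 2)).
So A=1/3 and B=1, with C=k**3 - 5*k**2/2 + 3*k/2 + 1.
Solve (1/3)·f(k+1) − (1)·f(k) = k**3 - 5*k**2/2 + 3*k/2 + 1.
Degrees (0,0,3) ⇒ d ≤ 3.
A polynomial solution: f(k) = -3*(k**3 - k**2 + 2*k + 2)/2.
R(k) = B(k−1)·f(k)/C(k) = -3*(k**3 - k**2 + 2*k + 2)/(2*k**3 - 5*k**2 + 3*k + 2); s_k = R·t_k = (-k**3 + k**2 - 2*k - 2)/3**k.
Check: Δs_k = (2*k**3 - 5*k**2 + 3*k + 2)/(3*3**k). ✓

s_k = (-k**3 + k**2 - 2*k - 2)/3**k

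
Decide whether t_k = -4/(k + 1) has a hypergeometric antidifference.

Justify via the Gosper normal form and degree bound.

t_(k+1)/t_k = (k + 1)/(k + 2).
So A=k + 1 and B=k + 2, with C=1.
Key eq: (k + 1)·f(k+1) = (k + 1)·f(k) + (1).
Degrees (1,1,0) ⇒ d ≤ 0.
f = c0 ⇒ A·f(k+1) − B(k−1)·f(k) − C = -1. The system {-1 = 0} is inconsistent; no antidifference.

No — t_k has no hypergeometric antidifference.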